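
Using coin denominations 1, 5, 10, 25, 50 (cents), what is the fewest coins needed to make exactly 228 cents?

228 − 4×50→28 − 1×25→3 − 3×1→0
Total coins = 4 + 1 + 3 = 8

8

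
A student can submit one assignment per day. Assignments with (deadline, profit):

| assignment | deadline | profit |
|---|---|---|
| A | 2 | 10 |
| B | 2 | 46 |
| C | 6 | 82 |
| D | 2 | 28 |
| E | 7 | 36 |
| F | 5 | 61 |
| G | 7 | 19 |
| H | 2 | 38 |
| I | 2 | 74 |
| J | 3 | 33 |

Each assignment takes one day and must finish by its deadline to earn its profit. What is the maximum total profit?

By profit: C(d6,82), I(d2,74), F(d5,61), B(d2,46), H(d2,38), E(d7,36), J(d3,33), D(d2,28), G(d7,19), A(d2,10)
C→slot 6; I→slot 2; F→slot 5; B→slot 1; H skipped; E→slot 7; J→slot 3; D skipped; G→slot 4; A skipped.
Profit = 46 + 74 + 33 + 19 + 61 + 82 + 36 = 351

351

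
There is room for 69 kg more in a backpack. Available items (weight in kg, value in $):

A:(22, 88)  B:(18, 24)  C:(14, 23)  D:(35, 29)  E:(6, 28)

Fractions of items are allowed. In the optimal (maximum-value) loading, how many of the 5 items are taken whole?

4

Greedy by value/weight ratio, highest first.
Order: E (28/6=4.67) > A (88/22=4.00) > C (23/14=1.64) > B (24/18=1.33) > D (29/35=0.83)
Fill: take E (6 @ 28) → take A (22 @ 88) → take C (14 @ 23) → take B (18 @ 24) → take 9/35 of D → 7.46; 69/69 used.
4 item(s) taken whole; one partial (take 9/35 of D).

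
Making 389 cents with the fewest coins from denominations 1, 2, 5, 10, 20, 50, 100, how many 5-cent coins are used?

389 − 3×100→89 − 1×50→39 − 1×20→19 − 1×10→9 − 1×5→4 − 2×2→0
Count of 5: 1

1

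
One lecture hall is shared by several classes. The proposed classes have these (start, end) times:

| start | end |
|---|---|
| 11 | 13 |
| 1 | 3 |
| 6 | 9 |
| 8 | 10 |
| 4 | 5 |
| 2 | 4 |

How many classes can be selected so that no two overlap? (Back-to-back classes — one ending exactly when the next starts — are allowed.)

Order by finish time; keep every interval that doesn't clash with the previous kept one.
By end time: (1,3), (2,4), (4,5), (6,9), (8,10), (11,13).
Pick (1,3); next start ≥ 3 → (4,5); next start ≥ 5 → (6,9); next start ≥ 9 → (11,13).
Selected 4 classes.

4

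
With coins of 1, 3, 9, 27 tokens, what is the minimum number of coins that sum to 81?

3

Greedy: take as many of the largest coin as possible, then repeat with the remainder.
81 − 3×27→0
Total coins = 3 = 3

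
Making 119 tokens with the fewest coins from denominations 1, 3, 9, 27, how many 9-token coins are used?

Use the largest denomination that fits, subtract, and repeat.
119 − 4×27→11 − 1×9→2 − 2×1→0
Count of 9: 1

1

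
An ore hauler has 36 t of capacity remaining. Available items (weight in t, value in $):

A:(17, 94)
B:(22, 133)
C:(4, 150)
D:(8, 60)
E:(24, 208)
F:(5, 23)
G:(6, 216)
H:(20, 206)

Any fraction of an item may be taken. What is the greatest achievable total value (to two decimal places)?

Greedy by value/weight ratio, highest first.
Ratios (sorted): C 37.50, G 36.00, H 10.30, E 8.67, D 7.50, B 6.05, A 5.53, F 4.60
take C (4 @ 150); take G (6 @ 216); take H (20 @ 206); take 6/24 of E → 52.00. Capacity used 36/36.
Total value = 624.00

624.00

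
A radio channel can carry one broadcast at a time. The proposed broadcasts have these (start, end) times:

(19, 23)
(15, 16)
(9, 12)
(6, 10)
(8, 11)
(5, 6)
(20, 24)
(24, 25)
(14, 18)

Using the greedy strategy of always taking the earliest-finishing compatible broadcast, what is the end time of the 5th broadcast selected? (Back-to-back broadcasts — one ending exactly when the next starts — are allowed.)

25

Order by finish time; keep every interval that doesn't clash with the previous kept one.
By end time: (5,6), (6,10), (8,11), (9,12), (15,16), (14,18), (19,23), (20,24), (24,25).
Pick (5,6); next start ≥ 6 → (6,10); next start ≥ 10 → (15,16); next start ≥ 16 → (19,23); next start ≥ 23 → (24,25).
Selected: (5,6) (6,10) (15,16) (19,23) (24,25)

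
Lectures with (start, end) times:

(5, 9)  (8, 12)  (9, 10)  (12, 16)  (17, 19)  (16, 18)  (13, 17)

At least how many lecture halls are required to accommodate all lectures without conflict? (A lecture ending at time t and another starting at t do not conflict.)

The answer is the maximum number of intervals overlapping at any instant.
starts: [5, 8, 9, 12, 13, 16, 17]
ends:   [9, 10, 12, 16, 17, 18, 19]
s5→1 s8→2  — peak 2.

2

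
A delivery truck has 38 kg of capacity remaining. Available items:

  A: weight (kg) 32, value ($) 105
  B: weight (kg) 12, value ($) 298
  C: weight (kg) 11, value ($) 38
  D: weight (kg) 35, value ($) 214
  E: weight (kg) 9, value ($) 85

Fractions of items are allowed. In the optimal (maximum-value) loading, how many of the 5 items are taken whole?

Greedy by value/weight ratio, highest first.
Order: B (298/12=24.83) > E (85/9=9.44) > D (214/35=6.11) > C (38/11=3.45) > A (105/32=3.28)
Fill: take B (12 @ 298) → take E (9 @ 85) → take 17/35 of D → 103.94; 38/38 used.
2 item(s) taken whole; one partial (take 17/35 of D).

2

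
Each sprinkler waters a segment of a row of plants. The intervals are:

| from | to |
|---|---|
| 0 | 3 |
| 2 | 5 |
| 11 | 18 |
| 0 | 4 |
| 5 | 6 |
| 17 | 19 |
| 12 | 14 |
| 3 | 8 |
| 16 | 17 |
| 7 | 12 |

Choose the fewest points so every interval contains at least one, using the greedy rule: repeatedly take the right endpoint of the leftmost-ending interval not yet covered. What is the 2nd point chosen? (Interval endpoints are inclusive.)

6

Process intervals by earliest right end; each time one isn't hit yet, stab at its right endpoint.
By right end: [0,3]  [0,4]  [2,5]  [5,6]  [3,8]  [7,12]  [12,14]  [16,17]  [11,18]  [17,19]
[0,3] uncovered → point at 3; [5,6] uncovered → point at 6; [7,12] uncovered → point at 12; [16,17] uncovered → point at 17.
Points: 3, 6, 12, 17 (4 total).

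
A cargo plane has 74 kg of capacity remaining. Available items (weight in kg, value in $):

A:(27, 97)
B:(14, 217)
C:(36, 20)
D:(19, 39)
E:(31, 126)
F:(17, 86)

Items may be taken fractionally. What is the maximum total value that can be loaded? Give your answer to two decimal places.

Ratios (sorted): B 15.50, F 5.06, E 4.06, A 3.59, D 2.05, C 0.56
take B (14 @ 217); take F (17 @ 86); take E (31 @ 126); take 12/27 of A → 43.11. Capacity used 74/74.
Total value = 472.11

472.11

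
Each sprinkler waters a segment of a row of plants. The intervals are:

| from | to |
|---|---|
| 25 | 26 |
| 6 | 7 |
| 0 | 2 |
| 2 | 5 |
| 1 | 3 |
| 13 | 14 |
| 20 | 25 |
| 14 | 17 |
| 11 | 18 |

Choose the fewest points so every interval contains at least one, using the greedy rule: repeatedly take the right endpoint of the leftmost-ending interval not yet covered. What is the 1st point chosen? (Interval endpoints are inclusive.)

Sort by right endpoint; whenever an interval is uncovered, place a point at its right end.
By right end: [0,2]  [1,3]  [2,5]  [6,7]  [13,14]  [14,17]  [11,18]  [20,25]  [25,26]
[0,2] uncovered → point at 2; [6,7] uncovered → point at 7; [13,14] uncovered → point at 14; [20,25] uncovered → point at 25.
Points: 2, 7, 14, 25 (4 total).

2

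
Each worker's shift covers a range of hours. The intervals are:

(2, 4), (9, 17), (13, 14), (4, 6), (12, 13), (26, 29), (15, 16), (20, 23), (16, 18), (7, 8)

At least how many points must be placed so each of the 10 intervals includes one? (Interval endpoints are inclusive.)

6

Process intervals by earliest right end; each time one isn't hit yet, stab at its right endpoint.
By right end: [2,4]  [4,6]  [7,8]  [12,13]  [13,14]  [15,16]  [9,17]  [16,18]  [20,23]  [26,29]
[2,4] uncovered → point at 4; [7,8] uncovered → point at 8; [12,13] uncovered → point at 13; [15,16] uncovered → point at 16; [20,23] uncovered → point at 23; [26,29] uncovered → point at 29.
Points: 4, 8, 13, 16, 23, 29 (6 total).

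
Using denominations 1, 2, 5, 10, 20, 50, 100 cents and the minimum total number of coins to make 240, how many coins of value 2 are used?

0

Greedy: take as many of the largest coin as possible, then repeat with the remainder.
240 = 2×100 + 2×20
Count of 2: 0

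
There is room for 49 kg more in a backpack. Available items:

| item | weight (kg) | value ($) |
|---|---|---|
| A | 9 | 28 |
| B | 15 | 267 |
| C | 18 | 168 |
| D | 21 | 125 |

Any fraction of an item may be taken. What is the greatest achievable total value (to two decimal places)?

530.24

Order: B (267/15=17.80) > C (168/18=9.33) > D (125/21=5.95) > A (28/9=3.11)
Fill: take B (15 @ 267) → take C (18 @ 168) → take 16/21 of D → 95.24; 49/49 used.
Total value = 530.24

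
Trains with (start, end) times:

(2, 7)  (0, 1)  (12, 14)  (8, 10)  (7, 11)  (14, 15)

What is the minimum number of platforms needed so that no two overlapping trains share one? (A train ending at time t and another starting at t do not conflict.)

starts: [0, 2, 7, 8, 12, 14]
ends:   [1, 7, 10, 11, 14, 15]
s0→1 e1→0 s2→1 e7→0 s7→1 s8→2  — peak 2.

2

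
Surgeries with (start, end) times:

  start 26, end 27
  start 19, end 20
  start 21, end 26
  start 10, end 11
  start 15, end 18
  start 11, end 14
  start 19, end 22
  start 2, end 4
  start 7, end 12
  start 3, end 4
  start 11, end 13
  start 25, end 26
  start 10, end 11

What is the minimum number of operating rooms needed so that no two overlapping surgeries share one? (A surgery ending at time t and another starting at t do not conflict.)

Events (time:±→running): 2:+→1 3:+→2 4:-→1 4:-→0 7:+→1 10:+→2 10:+→3 … peak 3.

3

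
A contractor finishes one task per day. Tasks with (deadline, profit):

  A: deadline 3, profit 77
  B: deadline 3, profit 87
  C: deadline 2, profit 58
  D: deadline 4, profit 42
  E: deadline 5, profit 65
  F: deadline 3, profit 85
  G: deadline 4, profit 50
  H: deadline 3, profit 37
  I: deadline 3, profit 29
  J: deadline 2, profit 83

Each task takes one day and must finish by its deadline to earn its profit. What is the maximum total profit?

370

Take jobs in profit order; each goes to the latest open slot no later than its deadline.
By profit: B(d3,87), F(d3,85), J(d2,83), A(d3,77), E(d5,65), C(d2,58), G(d4,50), D(d4,42), H(d3,37), I(d3,29)
B→slot 3; F→slot 2; J→slot 1; A skipped; E→slot 5; C skipped; G→slot 4; D skipped; H skipped; I skipped.
Profit = 83 + 85 + 87 + 50 + 65 = 370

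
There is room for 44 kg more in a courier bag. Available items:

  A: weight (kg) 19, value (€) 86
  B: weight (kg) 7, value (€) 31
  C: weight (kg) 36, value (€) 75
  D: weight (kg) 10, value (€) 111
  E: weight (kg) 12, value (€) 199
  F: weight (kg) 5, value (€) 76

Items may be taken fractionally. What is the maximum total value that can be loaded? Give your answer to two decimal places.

Greedy by value/weight ratio, highest first.
Order: E (199/12=16.58) > F (76/5=15.20) > D (111/10=11.10) > A (86/19=4.53) > B (31/7=4.43) > C (75/36=2.08)
Fill: take E (12 @ 199) → take F (5 @ 76) → take D (10 @ 111) → take 17/19 of A → 76.95; 44/44 used.
Total value = 462.95

462.95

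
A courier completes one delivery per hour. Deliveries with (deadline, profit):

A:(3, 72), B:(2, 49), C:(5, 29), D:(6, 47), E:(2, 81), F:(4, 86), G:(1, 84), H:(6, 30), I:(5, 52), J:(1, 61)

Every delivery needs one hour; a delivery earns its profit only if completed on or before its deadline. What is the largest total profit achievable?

422

Take jobs in profit order; each goes to the latest open slot no later than its deadline.
Profit order: F=86 G=84 E=81 A=72 J=61 I=52 B=49 D=47 H=30 C=29
Assign: F→slot 4, G→slot 1, E→slot 2, A→slot 3, J skipped, I→slot 5, B skipped, D→slot 6, H skipped, C skipped.
Slots: [1:G] [2:E] [3:A] [4:F] [5:I] [6:D]
Profit = 84 + 81 + 72 + 86 + 52 + 47 = 422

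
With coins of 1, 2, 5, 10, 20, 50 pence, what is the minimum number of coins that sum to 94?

94 = 1×50 + 2×20 + 2×2
Total coins = 1 + 2 + 2 = 5

5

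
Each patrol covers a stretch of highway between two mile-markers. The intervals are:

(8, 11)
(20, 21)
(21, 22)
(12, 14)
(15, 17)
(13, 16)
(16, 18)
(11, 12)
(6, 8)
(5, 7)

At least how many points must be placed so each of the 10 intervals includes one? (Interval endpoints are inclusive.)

By right end: [5,7]  [6,8]  [8,11]  [11,12]  [12,14]  [13,16]  [15,17]  [16,18]  [20,21]  [21,22]
[5,7] uncovered → point at 7; [8,11] uncovered → point at 11; [12,14] uncovered → point at 14; [15,17] uncovered → point at 17; [20,21] uncovered → point at 21.
Points: 7, 11, 14, 17, 21 (5 total).

5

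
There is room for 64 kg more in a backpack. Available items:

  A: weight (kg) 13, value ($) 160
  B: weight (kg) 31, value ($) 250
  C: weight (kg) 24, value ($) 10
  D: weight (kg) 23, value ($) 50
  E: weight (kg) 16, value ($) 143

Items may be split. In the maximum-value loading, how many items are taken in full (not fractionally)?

3

Ratios (sorted): A 12.31, E 8.94, B 8.06, D 2.17, C 0.42
take A (13 @ 160); take E (16 @ 143); take B (31 @ 250); take 4/23 of D → 8.70. Capacity used 64/64.
3 item(s) taken whole; one partial (take 4/23 of D).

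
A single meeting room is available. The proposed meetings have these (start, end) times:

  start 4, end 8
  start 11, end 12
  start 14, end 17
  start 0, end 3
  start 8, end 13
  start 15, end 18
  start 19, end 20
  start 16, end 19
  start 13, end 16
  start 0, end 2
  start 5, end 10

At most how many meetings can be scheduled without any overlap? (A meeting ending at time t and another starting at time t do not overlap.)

Order by finish time; keep every interval that doesn't clash with the previous kept one.
Sorted by end: (0,2)  (0,3)  (4,8)  (5,10)  (11,12)  (8,13)  (13,16)  (14,17)  (15,18)  (16,19)  (19,20)
take (0,2); take (4,8); skip (5,10); take (11,12); skip (8,13); take (13,16); skip (14,17); skip (15,18); take (16,19); take (19,20).
Selected 6 meetings.

6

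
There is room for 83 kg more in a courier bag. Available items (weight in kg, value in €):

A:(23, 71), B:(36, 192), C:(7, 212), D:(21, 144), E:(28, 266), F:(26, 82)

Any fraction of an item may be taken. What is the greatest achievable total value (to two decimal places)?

766.00

Sort by value per unit weight and fill in that order.
Ratios (sorted): C 30.29, E 9.50, D 6.86, B 5.33, F 3.15, A 3.09
take C (7 @ 212); take E (28 @ 266); take D (21 @ 144); take 27/36 of B → 144.00. Capacity used 83/83.
Total value = 766.00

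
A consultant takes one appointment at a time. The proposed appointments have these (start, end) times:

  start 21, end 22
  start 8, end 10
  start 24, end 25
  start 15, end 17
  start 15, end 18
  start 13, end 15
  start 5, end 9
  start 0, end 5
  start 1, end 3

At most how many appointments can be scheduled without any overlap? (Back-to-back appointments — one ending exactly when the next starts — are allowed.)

Order by finish time; keep every interval that doesn't clash with the previous kept one.
Sorted by end: (1,3)  (0,5)  (5,9)  (8,10)  (13,15)  (15,17)  (15,18)  (21,22)  (24,25)
take (1,3); skip (0,5); take (5,9); skip (8,10); take (13,15); take (15,17); take (21,22); take (24,25).
Selected 6 appointments.

6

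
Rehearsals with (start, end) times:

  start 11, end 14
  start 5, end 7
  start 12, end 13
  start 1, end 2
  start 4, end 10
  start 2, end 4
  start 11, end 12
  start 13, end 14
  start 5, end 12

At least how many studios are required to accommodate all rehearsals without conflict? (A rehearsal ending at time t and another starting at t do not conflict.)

Count concurrent intervals with a sweep; the peak is the room count.
Events (time:±→running): 1:+→1 2:-→0 2:+→1 4:-→0 4:+→1 5:+→2 5:+→3 … peak 3.

3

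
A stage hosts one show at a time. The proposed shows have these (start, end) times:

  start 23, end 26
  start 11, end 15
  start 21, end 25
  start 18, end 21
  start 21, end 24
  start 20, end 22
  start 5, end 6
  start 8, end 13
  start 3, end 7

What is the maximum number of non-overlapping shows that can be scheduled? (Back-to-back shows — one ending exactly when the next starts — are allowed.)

Order by finish time; keep every interval that doesn't clash with the previous kept one.
Sorted by end: (5,6)  (3,7)  (8,13)  (11,15)  (18,21)  (20,22)  (21,24)  (21,25)  (23,26)
take (5,6); skip (3,7); take (8,13); skip (11,15); take (18,21); take (21,24); skip (23,26).
Selected 4 shows.

4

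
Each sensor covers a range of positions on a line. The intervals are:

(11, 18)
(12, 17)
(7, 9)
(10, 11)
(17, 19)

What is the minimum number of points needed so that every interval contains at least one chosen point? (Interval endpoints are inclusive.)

3

Process intervals by earliest right end; each time one isn't hit yet, stab at its right endpoint.
Sorted: [7,9] [10,11] [12,17] [11,18] [17,19]
{[7,9]} hit by 9; {[10,11]} hit by 11; {[12,17],[11,18],[17,19]} hit by 17.
Points: 9, 11, 17 (3 total).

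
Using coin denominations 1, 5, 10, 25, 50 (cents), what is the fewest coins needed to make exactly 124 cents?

8

Greedy: take as many of the largest coin as possible, then repeat with the remainder.
124 − 2×50→24 − 2×10→4 − 4×1→0
Total coins = 2 + 2 + 4 = 8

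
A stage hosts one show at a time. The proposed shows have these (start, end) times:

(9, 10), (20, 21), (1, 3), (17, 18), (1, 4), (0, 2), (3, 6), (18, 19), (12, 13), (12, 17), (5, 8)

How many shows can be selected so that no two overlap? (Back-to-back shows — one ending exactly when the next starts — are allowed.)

Greedy by earliest finish: after sorting by end time, pick each interval compatible with the last pick.
Sorted by end: (0,2)  (1,3)  (1,4)  (3,6)  (5,8)  (9,10)  (12,13)  (12,17)  (17,18)  (18,19)  (20,21)
take (0,2); skip (1,3); skip (1,4); take (3,6); take (9,10); take (12,13); take (17,18); take (18,19); take (20,21).
Selected 7 shows.

7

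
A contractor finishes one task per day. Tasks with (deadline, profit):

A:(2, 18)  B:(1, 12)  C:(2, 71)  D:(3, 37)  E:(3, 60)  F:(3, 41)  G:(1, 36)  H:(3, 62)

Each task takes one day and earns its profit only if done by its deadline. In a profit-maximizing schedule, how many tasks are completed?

Take jobs in profit order; each goes to the latest open slot no later than its deadline.
By profit: C(d2,71), H(d3,62), E(d3,60), F(d3,41), D(d3,37), G(d1,36), A(d2,18), B(d1,12)
C→slot 2; H→slot 3; E→slot 1; F skipped; D skipped; G skipped; A skipped; B skipped.
3 of 8 scheduled.

3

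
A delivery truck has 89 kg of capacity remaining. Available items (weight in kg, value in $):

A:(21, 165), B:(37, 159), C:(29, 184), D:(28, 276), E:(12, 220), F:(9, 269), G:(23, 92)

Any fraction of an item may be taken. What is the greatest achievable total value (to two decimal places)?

1050.55

Sort by value per unit weight and fill in that order.
Ratios (sorted): F 29.89, E 18.33, D 9.86, A 7.86, C 6.34, B 4.30, G 4.00
take F (9 @ 269); take E (12 @ 220); take D (28 @ 276); take A (21 @ 165); take 19/29 of C → 120.55. Capacity used 89/89.
Total value = 1050.55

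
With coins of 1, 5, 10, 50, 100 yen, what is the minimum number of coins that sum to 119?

7

Greedy: take as many of the largest coin as possible, then repeat with the remainder.
119 = 1×100 + 1×10 + 1×5 + 4×1
Total coins = 1 + 1 + 1 + 4 = 7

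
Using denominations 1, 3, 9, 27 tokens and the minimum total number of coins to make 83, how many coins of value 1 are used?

2

Greedy: take as many of the largest coin as possible, then repeat with the remainder.
83 − 3×27→2 − 2×1→0
Count of 1: 2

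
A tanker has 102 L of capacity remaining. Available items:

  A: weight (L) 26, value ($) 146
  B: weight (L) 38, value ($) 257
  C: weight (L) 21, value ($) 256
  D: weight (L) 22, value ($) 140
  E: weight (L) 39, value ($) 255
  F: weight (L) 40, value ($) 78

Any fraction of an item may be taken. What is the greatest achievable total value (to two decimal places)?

Greedy by value/weight ratio, highest first.
Order: C (256/21=12.19) > B (257/38=6.76) > E (255/39=6.54) > D (140/22=6.36) > A (146/26=5.62) > F (78/40=1.95)
Fill: take C (21 @ 256) → take B (38 @ 257) → take E (39 @ 255) → take 4/22 of D → 25.45; 102/102 used.
Total value = 793.45

793.45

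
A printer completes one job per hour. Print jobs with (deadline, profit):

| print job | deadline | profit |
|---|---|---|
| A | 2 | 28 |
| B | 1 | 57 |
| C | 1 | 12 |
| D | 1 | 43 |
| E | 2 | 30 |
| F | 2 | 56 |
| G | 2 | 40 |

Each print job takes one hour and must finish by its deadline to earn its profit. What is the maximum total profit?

113

Profit order: B=57 F=56 D=43 G=40 E=30 A=28 C=12
Assign: B→slot 1, F→slot 2, D skipped, G skipped, E skipped, A skipped, C skipped.
Slots: [1:B] [2:F]
Profit = 57 + 56 = 113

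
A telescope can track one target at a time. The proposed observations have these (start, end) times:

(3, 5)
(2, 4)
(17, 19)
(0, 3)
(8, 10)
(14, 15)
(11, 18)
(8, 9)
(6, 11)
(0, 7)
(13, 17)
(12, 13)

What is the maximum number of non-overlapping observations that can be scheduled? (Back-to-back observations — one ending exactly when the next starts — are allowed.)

6

Sorted by end: (0,3)  (2,4)  (3,5)  (0,7)  (8,9)  (8,10)  (6,11)  (12,13)  (14,15)  (13,17)  (11,18)  (17,19)
take (0,3); take (3,5); take (8,9); take (12,13); take (14,15); skip (13,17); take (17,19).
Selected 6 observations.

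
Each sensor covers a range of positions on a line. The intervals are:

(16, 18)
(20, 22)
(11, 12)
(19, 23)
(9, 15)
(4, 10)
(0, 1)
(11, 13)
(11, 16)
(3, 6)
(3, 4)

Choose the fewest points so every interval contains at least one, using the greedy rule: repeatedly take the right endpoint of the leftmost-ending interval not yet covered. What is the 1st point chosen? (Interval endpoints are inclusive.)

1

By right end: [0,1]  [3,4]  [3,6]  [4,10]  [11,12]  [11,13]  [9,15]  [11,16]  [16,18]  [20,22]  [19,23]
[0,1] uncovered → point at 1; [3,4] uncovered → point at 4; [11,12] uncovered → point at 12; [16,18] uncovered → point at 18; [20,22] uncovered → point at 22.
Points: 1, 4, 12, 18, 22 (5 total).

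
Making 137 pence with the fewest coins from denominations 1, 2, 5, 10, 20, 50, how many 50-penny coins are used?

137 = 2×50 + 1×20 + 1×10 + 1×5 + 1×2
Count of 50: 2

2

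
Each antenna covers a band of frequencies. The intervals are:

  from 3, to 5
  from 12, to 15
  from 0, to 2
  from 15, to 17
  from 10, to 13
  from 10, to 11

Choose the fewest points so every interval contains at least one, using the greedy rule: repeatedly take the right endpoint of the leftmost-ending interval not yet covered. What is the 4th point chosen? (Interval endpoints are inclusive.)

Sort by right endpoint; whenever an interval is uncovered, place a point at its right end.
Sorted: [0,2] [3,5] [10,11] [10,13] [12,15] [15,17]
{[0,2]} hit by 2; {[3,5]} hit by 5; {[10,11],[10,13]} hit by 11; {[12,15],[15,17]} hit by 15.
Points: 2, 5, 11, 15 (4 total).

15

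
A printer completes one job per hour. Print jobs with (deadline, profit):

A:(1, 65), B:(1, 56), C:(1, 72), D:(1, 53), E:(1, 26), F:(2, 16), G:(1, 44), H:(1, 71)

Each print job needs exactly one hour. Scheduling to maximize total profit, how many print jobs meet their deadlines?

2

Profit order: C=72 H=71 A=65 B=56 D=53 G=44 E=26 F=16
Assign: C→slot 1, H skipped, A skipped, B skipped, D skipped, G skipped, E skipped, F→slot 2.
Slots: [1:C] [2:F]
2 of 8 scheduled.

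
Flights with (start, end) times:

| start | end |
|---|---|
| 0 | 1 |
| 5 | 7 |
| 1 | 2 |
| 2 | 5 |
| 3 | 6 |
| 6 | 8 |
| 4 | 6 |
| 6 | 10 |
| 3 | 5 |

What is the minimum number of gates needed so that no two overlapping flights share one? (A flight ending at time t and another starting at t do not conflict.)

Count concurrent intervals with a sweep; the peak is the room count.
Events (time:±→running): 0:+→1 1:-→0 1:+→1 2:-→0 2:+→1 3:+→2 3:+→3 4:+→4 … peak 4.

4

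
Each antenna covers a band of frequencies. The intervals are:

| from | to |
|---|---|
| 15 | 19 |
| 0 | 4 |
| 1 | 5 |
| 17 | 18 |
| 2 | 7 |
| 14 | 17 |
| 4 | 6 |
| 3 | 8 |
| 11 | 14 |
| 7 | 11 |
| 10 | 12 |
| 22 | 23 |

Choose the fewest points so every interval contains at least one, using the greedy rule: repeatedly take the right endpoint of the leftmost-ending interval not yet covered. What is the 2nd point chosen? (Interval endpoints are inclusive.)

11

Process intervals by earliest right end; each time one isn't hit yet, stab at its right endpoint.
By right end: [0,4]  [1,5]  [4,6]  [2,7]  [3,8]  [7,11]  [10,12]  [11,14]  [14,17]  [17,18]  [15,19]  [22,23]
[0,4] uncovered → point at 4; [7,11] uncovered → point at 11; [14,17] uncovered → point at 17; [22,23] uncovered → point at 23.
Points: 4, 11, 17, 23 (4 total).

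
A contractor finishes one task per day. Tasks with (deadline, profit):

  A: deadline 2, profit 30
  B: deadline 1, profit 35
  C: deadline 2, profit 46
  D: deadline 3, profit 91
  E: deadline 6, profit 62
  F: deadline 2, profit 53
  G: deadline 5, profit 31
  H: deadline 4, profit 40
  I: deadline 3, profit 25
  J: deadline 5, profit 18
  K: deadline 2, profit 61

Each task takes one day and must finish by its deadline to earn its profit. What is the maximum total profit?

Profit order: D=91 E=62 K=61 F=53 C=46 H=40 B=35 G=31 A=30 I=25 J=18
Assign: D→slot 3, E→slot 6, K→slot 2, F→slot 1, C skipped, H→slot 4, B skipped, G→slot 5, A skipped, I skipped, J skipped.
Slots: [1:F] [2:K] [3:D] [4:H] [5:G] [6:E]
Profit = 53 + 61 + 91 + 40 + 31 + 62 = 338

338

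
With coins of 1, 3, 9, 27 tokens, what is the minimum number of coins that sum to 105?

7

105 − 3×27→24 − 2×9→6 − 2×3→0
Total coins = 3 + 2 + 2 = 7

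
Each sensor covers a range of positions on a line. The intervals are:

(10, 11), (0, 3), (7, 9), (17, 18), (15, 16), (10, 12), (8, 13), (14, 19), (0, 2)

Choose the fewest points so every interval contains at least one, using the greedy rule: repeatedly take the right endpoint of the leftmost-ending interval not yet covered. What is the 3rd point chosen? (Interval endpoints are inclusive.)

11

By right end: [0,2]  [0,3]  [7,9]  [10,11]  [10,12]  [8,13]  [15,16]  [17,18]  [14,19]
[0,2] uncovered → point at 2; [7,9] uncovered → point at 9; [10,11] uncovered → point at 11; [15,16] uncovered → point at 16; [17,18] uncovered → point at 18.
Points: 2, 9, 11, 16, 18 (5 total).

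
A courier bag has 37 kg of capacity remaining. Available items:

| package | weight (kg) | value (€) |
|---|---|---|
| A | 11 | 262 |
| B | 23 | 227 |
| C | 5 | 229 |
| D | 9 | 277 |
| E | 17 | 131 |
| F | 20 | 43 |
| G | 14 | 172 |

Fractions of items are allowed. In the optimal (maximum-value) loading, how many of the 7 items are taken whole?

3

Greedy by value/weight ratio, highest first.
Order: C (229/5=45.80) > D (277/9=30.78) > A (262/11=23.82) > G (172/14=12.29) > B (227/23=9.87) > E (131/17=7.71) > F (43/20=2.15)
Fill: take C (5 @ 229) → take D (9 @ 277) → take A (11 @ 262) → take 12/14 of G → 147.43; 37/37 used.
3 item(s) taken whole; one partial (take 12/14 of G).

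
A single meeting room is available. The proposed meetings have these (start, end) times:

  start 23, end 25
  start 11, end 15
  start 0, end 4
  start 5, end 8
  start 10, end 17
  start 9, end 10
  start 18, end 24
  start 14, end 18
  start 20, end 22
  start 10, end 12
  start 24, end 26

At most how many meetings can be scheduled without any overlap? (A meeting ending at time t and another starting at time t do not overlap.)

7

By end time: (0,4), (5,8), (9,10), (10,12), (11,15), (10,17), (14,18), (20,22), (18,24), (23,25), (24,26).
Pick (0,4); next start ≥ 4 → (5,8); next start ≥ 8 → (9,10); next start ≥ 10 → (10,12); next start ≥ 12 → (14,18); next start ≥ 18 → (20,22); next start ≥ 22 → (23,25).
Selected 7 meetings.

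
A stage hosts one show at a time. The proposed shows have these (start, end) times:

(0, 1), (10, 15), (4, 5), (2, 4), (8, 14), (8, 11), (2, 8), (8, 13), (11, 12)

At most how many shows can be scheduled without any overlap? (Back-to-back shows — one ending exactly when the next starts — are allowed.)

5

Sorted by end: (0,1)  (2,4)  (4,5)  (2,8)  (8,11)  (11,12)  (8,13)  (8,14)  (10,15)
take (0,1); take (2,4); take (4,5); take (8,11); take (11,12).
Selected 5 shows.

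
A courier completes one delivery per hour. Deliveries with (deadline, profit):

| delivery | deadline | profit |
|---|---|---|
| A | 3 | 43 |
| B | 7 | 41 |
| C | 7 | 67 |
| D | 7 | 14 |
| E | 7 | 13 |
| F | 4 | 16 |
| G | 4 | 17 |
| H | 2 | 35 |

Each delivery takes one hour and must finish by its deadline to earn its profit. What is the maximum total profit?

233

Take jobs in profit order; each goes to the latest open slot no later than its deadline.
Profit order: C=67 A=43 B=41 H=35 G=17 F=16 D=14 E=13
Assign: C→slot 7, A→slot 3, B→slot 6, H→slot 2, G→slot 4, F→slot 1, D→slot 5, E skipped.
Slots: [1:F] [2:H] [3:A] [4:G] [5:D] [6:B] [7:C]
Profit = 16 + 35 + 43 + 17 + 14 + 41 + 67 = 233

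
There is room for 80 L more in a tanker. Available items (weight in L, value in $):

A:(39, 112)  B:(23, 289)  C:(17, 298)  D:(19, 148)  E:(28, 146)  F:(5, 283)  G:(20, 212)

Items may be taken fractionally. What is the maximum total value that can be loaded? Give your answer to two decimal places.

1198.84

Sort by value per unit weight and fill in that order.
Ratios (sorted): F 56.60, C 17.53, B 12.57, G 10.60, D 7.79, E 5.21, A 2.87
take F (5 @ 283); take C (17 @ 298); take B (23 @ 289); take G (20 @ 212); take 15/19 of D → 116.84. Capacity used 80/80.
Total value = 1198.84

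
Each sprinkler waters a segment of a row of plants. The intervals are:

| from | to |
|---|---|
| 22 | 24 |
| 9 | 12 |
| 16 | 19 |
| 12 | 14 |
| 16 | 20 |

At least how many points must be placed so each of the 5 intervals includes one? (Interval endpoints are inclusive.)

3

Process intervals by earliest right end; each time one isn't hit yet, stab at its right endpoint.
Sorted: [9,12] [12,14] [16,19] [16,20] [22,24]
{[9,12],[12,14]} hit by 12; {[16,19],[16,20]} hit by 19; {[22,24]} hit by 24.
Points: 12, 19, 24 (3 total).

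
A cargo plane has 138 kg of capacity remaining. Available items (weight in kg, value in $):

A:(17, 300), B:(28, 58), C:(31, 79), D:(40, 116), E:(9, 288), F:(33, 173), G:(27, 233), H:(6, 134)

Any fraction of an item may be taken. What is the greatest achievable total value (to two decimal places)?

Greedy by value/weight ratio, highest first.
Ratios (sorted): E 32.00, H 22.33, A 17.65, G 8.63, F 5.24, D 2.90, C 2.55, B 2.07
take E (9 @ 288); take H (6 @ 134); take A (17 @ 300); take G (27 @ 233); take F (33 @ 173); take D (40 @ 116); take 6/31 of C → 15.29. Capacity used 138/138.
Total value = 1259.29

1259.29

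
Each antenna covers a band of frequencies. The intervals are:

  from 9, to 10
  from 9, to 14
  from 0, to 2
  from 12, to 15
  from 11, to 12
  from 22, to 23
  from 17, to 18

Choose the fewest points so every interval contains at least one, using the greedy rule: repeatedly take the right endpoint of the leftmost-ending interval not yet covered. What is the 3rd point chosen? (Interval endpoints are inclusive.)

12

Sorted: [0,2] [9,10] [11,12] [9,14] [12,15] [17,18] [22,23]
{[0,2]} hit by 2; {[9,10]} hit by 10; {[11,12],[9,14],[12,15]} hit by 12; {[17,18]} hit by 18; {[22,23]} hit by 23.
Points: 2, 10, 12, 18, 23 (5 total).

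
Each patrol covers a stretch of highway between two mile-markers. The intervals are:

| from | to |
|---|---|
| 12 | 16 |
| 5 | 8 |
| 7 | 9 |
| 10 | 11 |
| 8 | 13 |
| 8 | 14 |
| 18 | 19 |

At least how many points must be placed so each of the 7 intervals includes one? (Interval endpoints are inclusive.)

4

Process intervals by earliest right end; each time one isn't hit yet, stab at its right endpoint.
Sorted: [5,8] [7,9] [10,11] [8,13] [8,14] [12,16] [18,19]
{[5,8],[7,9]} hit by 8; {[10,11],[8,13],[8,14]} hit by 11; {[12,16]} hit by 16; {[18,19]} hit by 19.
Points: 8, 11, 16, 19 (4 total).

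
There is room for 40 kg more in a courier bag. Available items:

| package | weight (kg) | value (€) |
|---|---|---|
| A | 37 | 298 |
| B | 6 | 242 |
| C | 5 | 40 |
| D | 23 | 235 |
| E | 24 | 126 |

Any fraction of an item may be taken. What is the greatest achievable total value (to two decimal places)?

Greedy by value/weight ratio, highest first.
Order: B (242/6=40.33) > D (235/23=10.22) > A (298/37=8.05) > C (40/5=8.00) > E (126/24=5.25)
Fill: take B (6 @ 242) → take D (23 @ 235) → take 11/37 of A → 88.59; 40/40 used.
Total value = 565.59

565.59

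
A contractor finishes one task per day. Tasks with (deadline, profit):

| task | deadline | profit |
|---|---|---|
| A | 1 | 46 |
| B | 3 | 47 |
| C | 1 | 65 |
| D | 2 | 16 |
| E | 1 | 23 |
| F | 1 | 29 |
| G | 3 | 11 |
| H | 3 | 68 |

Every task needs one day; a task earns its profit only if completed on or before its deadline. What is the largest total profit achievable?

Sort by profit descending; place each in the latest free slot ≤ its deadline.
By profit: H(d3,68), C(d1,65), B(d3,47), A(d1,46), F(d1,29), E(d1,23), D(d2,16), G(d3,11)
H→slot 3; C→slot 1; B→slot 2; A skipped; F skipped; E skipped; D skipped; G skipped.
Profit = 65 + 47 + 68 = 180

180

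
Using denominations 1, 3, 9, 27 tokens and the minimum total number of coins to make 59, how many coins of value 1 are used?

Use the largest denomination that fits, subtract, and repeat.
59 − 2×27→5 − 1×3→2 − 2×1→0
Count of 1: 2

2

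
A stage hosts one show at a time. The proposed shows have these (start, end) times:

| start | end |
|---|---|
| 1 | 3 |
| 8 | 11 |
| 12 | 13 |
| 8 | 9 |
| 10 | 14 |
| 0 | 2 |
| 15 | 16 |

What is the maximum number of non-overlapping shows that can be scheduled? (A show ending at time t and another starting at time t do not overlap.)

4

By end time: (0,2), (1,3), (8,9), (8,11), (12,13), (10,14), (15,16).
Pick (0,2); next start ≥ 2 → (8,9); next start ≥ 9 → (12,13); next start ≥ 13 → (15,16).
Selected 4 shows.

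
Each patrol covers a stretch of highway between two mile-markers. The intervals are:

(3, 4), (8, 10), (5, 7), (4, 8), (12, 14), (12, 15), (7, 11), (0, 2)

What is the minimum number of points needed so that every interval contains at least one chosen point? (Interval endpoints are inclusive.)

Process intervals by earliest right end; each time one isn't hit yet, stab at its right endpoint.
By right end: [0,2]  [3,4]  [5,7]  [4,8]  [8,10]  [7,11]  [12,14]  [12,15]
[0,2] uncovered → point at 2; [3,4] uncovered → point at 4; [5,7] uncovered → point at 7; [8,10] uncovered → point at 10; [12,14] uncovered → point at 14.
Points: 2, 4, 7, 10, 14 (5 total).

5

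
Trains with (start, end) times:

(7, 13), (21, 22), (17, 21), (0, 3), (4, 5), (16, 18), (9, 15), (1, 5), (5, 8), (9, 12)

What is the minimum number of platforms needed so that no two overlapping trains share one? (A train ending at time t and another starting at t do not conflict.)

3

The answer is the maximum number of intervals overlapping at any instant.
Events (time:±→running): 0:+→1 1:+→2 3:-→1 4:+→2 5:-→1 5:-→0 5:+→1 7:+→2 8:-→1 9:+→2 9:+→3 … peak 3.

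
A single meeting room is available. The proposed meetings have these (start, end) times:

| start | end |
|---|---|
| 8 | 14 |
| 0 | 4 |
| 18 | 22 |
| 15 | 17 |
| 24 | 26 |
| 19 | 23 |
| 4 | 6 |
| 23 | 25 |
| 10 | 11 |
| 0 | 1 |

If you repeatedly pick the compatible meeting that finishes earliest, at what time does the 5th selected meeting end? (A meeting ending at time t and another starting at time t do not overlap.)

Order by finish time; keep every interval that doesn't clash with the previous kept one.
By end time: (0,1), (0,4), (4,6), (10,11), (8,14), (15,17), (18,22), (19,23), (23,25), (24,26).
Pick (0,1); next start ≥ 1 → (4,6); next start ≥ 6 → (10,11); next start ≥ 11 → (15,17); next start ≥ 17 → (18,22); next start ≥ 22 → (23,25).
Selected: (0,1) (4,6) (10,11) (15,17) (18,22) (23,25)

22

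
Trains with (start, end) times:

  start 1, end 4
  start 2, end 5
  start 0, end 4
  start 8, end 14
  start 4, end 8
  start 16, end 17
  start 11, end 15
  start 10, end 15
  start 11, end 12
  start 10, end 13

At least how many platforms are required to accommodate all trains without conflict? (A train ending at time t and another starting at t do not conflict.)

5

The answer is the maximum number of intervals overlapping at any instant.
Events (time:±→running): 0:+→1 1:+→2 2:+→3 4:-→2 4:-→1 4:+→2 5:-→1 8:-→0 8:+→1 10:+→2 10:+→3 11:+→4 11:+→5 … peak 5.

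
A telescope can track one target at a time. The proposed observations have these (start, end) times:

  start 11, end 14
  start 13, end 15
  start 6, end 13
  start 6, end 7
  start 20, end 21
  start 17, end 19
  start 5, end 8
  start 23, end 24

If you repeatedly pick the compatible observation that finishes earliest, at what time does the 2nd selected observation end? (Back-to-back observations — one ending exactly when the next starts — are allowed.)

14

Order by finish time; keep every interval that doesn't clash with the previous kept one.
By end time: (6,7), (5,8), (6,13), (11,14), (13,15), (17,19), (20,21), (23,24).
Pick (6,7); next start ≥ 7 → (11,14); next start ≥ 14 → (17,19); next start ≥ 19 → (20,21); next start ≥ 21 → (23,24).
Selected: (6,7) (11,14) (17,19) (20,21) (23,24)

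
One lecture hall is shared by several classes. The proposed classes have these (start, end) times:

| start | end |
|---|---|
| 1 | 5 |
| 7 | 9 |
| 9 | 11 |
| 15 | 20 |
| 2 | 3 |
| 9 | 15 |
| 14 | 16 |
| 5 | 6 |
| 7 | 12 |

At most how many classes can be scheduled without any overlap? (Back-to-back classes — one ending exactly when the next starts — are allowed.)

5

By end time: (2,3), (1,5), (5,6), (7,9), (9,11), (7,12), (9,15), (14,16), (15,20).
Pick (2,3); next start ≥ 3 → (5,6); next start ≥ 6 → (7,9); next start ≥ 9 → (9,11); next start ≥ 11 → (14,16).
Selected 5 classes.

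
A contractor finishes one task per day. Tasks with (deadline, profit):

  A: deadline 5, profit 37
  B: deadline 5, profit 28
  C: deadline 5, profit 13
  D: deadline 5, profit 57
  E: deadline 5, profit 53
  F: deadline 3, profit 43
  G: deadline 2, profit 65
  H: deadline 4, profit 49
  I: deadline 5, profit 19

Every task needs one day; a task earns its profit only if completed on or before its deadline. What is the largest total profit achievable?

By profit: G(d2,65), D(d5,57), E(d5,53), H(d4,49), F(d3,43), A(d5,37), B(d5,28), I(d5,19), C(d5,13)
G→slot 2; D→slot 5; E→slot 4; H→slot 3; F→slot 1; A skipped; B skipped; I skipped; C skipped.
Profit = 43 + 65 + 49 + 53 + 57 = 267

267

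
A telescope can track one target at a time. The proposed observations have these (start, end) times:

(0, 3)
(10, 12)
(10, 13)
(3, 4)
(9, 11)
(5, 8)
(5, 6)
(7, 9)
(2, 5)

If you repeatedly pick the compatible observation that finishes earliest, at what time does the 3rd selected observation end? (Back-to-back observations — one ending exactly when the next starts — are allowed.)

By end time: (0,3), (3,4), (2,5), (5,6), (5,8), (7,9), (9,11), (10,12), (10,13).
Pick (0,3); next start ≥ 3 → (3,4); next start ≥ 4 → (5,6); next start ≥ 6 → (7,9); next start ≥ 9 → (9,11).
Selected: (0,3) (3,4) (5,6) (7,9) (9,11)

6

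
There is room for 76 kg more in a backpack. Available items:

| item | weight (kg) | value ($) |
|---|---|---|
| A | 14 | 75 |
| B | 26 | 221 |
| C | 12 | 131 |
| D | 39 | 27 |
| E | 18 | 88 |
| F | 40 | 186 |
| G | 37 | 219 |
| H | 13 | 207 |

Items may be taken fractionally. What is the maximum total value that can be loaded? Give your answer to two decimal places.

Greedy by value/weight ratio, highest first.
Order: H (207/13=15.92) > C (131/12=10.92) > B (221/26=8.50) > G (219/37=5.92) > A (75/14=5.36) > E (88/18=4.89) > F (186/40=4.65) > D (27/39=0.69)
Fill: take H (13 @ 207) → take C (12 @ 131) → take B (26 @ 221) → take 25/37 of G → 147.97; 76/76 used.
Total value = 706.97

706.97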